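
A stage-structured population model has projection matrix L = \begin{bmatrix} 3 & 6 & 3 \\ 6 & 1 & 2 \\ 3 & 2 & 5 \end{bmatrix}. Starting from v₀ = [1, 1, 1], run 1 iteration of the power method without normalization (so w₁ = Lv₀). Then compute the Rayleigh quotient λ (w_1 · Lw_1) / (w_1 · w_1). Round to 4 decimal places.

10.4277

w1 = Lv₀ = (3·1 + 6·1 + 3·1; 6·1 + 1·1 + 2·1; 3·1 + 2·1 + 5·1) = (12, 9, 10)
Lw1 = (120, 101, 104)
w1·Lw1 = 12·120 + 9·101 + 10·104 = 3389; w1·w1 = 12·12 + 9·9 + 10·10 = 325
λ ≈ 3389/325 = 10.4277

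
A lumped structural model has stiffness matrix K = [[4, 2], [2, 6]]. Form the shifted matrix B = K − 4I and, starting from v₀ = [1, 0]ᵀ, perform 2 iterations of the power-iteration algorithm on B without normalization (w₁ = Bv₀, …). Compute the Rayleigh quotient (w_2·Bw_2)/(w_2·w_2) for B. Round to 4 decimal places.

B = K − 4I has rows (0, 2); (2, 2)
w1 = Bv₀ = (0·1 + 2·0; 2·1 + 2·0) = (0, 2)
w2 = Bw1 = (0·0 + 2·2; 2·0 + 2·2) = (4, 4)
Bw2 = (8, 16)
w2·Bw2 = 96; w2·w2 = 32; μ ≈ 96/32 = 3.0000

μ ≈ 3.0000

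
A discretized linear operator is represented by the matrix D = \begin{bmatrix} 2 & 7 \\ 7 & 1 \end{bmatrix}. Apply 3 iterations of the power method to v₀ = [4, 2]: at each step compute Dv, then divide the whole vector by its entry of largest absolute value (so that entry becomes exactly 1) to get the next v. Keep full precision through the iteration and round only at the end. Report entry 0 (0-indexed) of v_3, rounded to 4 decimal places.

0.9154

Dv0 = (22.00000, 30.00000); divide by 30.00000 → v1 = (0.73333, 1.00000)
Dv1 = (8.46667, 6.13333); divide by 8.46667 → v2 = (1.00000, 0.72441)
Dv2 = (7.07087, 7.72441); divide by 7.72441 → v3 = (0.91539, 1.00000)
Requested entry of v3: 1796/1962 = 0.9154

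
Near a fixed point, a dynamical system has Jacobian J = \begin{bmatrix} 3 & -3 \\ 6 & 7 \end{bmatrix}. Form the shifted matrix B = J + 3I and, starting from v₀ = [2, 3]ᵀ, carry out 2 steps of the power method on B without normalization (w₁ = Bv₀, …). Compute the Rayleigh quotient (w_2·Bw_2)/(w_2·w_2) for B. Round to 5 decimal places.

B = J + 3I has rows (6, -3); (6, 10)
w1 = Bv₀ = (3, 42)
w2 = Bw1 = (-108, 438)
Bw2 = (-1962, 3732)
w2·Bw2 = 1846512; w2·w2 = 203508; μ ≈ 1846512/203508 = 9.07341

μ ≈ 9.07341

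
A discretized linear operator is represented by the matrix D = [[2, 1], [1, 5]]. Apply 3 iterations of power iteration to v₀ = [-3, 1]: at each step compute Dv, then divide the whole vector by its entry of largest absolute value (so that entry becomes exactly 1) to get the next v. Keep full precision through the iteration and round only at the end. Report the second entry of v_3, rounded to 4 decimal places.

Dv0 = (-5.00000, 2.00000); divide by -5.00000 → v1 = (1.00000, -0.40000)
Dv1 = (1.60000, -1.00000); divide by 1.60000 → v2 = (1.00000, -0.62500)
Dv2 = (1.37500, -2.12500); divide by -2.12500 → v3 = (-0.64706, 1.00000)
Requested entry of v3: 17/17 = 1.0000

1.0000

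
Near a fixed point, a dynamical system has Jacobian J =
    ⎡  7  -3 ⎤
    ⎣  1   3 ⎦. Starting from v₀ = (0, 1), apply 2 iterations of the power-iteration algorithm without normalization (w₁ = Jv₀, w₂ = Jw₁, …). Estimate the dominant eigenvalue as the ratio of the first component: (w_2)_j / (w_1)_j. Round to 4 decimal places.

w1 = Jv₀ = (-3, 3)
w2 = Jw1 = (-30, 6)
Ratio at component: -30 / -3 = 10.0000

λ ≈ 10.0000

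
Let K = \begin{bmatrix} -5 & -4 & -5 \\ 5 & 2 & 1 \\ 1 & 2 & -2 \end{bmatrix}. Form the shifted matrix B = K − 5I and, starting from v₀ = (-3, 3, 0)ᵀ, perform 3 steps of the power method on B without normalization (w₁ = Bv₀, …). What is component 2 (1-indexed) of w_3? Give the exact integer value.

B = K − 5I has rows (-10, -4, -5); (5, -3, 1); (1, 2, -7)
w1 = Bv₀ = (18, -24, 3)
w2 = Bw1 = (-99, 165, -51)
w3 = Bw2 = (585, -1041, 588)
Requested component of w3: -1041

-1041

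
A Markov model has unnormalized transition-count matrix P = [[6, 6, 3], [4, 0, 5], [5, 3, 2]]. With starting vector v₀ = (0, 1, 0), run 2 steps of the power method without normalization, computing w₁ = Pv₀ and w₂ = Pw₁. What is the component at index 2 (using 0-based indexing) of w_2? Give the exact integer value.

w1 = Pv₀ = (6·0 + 6·1 + 3·0; 4·0 + 0·1 + 5·0; 5·0 + 3·1 + 2·0) = (6, 0, 3)
w2 = Pw1 = (6·6 + 6·0 + 3·3; 4·6 + 0·0 + 5·3; 5·6 + 3·0 + 2·3) = (45, 39, 36)
The requested component of w2 is 36.

36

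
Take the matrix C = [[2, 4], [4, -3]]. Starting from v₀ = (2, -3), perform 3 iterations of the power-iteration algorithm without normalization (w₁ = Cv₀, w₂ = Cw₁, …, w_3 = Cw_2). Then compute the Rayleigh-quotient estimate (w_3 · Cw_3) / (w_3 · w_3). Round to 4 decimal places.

-5.1993

w1 = Cv₀ = (2·2 + 4·(-3); 4·2 + (-3)·(-3)) = (-8, 17)
w2 = Cw1 = (2·(-8) + 4·17; 4·(-8) + (-3)·17) = (52, -83)
w3 = Cw2 = (-228, 457)
Cw3 = (1372, -2283)
w3·Cw3 = (-228)·1372 + 457·(-2283) = -1356147; w3·w3 = (-228)·(-228) + 457·457 = 260833
λ ≈ -1356147/260833 = -5.1993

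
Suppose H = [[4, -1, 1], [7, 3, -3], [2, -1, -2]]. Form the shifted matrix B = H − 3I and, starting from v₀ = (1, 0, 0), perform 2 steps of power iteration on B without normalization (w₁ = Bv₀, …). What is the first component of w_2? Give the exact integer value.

-4

B = H − 3I has rows (1, -1, 1); (7, 0, -3); (2, -1, -5)
w1 = Bv₀ = (1, 7, 2)
w2 = Bw1 = (-4, 1, -15)
Requested component of w2: -4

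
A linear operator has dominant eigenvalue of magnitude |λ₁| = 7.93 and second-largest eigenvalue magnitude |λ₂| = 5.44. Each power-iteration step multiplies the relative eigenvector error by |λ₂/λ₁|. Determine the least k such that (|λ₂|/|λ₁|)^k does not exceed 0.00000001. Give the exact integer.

49

|λ₂/λ₁| = 5.44/7.93 = 0.68600
Need k ≥ ln(0.00000001) / ln(0.68600) = -18.4207 / -0.3769 ≈ 48.878
Smallest integer k satisfying the bound: 49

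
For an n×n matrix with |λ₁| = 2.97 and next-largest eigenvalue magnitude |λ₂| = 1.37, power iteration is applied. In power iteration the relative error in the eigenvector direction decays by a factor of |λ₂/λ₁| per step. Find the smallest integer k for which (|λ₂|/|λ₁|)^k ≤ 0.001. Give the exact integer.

9

|λ₂/λ₁| = 1.37/2.97 = 0.46128
Need k ≥ ln(0.001) / ln(0.46128) = -6.9078 / -0.7738 ≈ 8.928
Smallest integer k satisfying the bound: 9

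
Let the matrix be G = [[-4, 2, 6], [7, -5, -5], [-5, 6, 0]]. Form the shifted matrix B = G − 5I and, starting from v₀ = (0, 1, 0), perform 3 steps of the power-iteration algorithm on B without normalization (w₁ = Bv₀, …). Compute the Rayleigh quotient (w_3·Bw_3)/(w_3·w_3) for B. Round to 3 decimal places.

μ ≈ -5.583

B = G − 5I has rows (-9, 2, 6); (7, -10, -5); (-5, 6, -5)
w1 = Bv₀ = ((-9)·0 + 2·1 + 6·0; 7·0 + (-10)·1 + (-5)·0; (-5)·0 + 6·1 + (-5)·0) = (2, -10, 6)
w2 = Bw1 = ((-9)·2 + 2·(-10) + 6·6; 7·2 + (-10)·(-10) + (-5)·6; (-5)·2 + 6·(-10) + (-5)·6) = (-2, 84, -100)
w3 = Bw2 = (-414, -354, 1014)
Bw3 = (9102, -4428, -5124)
w3·Bw3 = -7396452; w3·w3 = 1324908; μ ≈ -7396452/1324908 = -5.583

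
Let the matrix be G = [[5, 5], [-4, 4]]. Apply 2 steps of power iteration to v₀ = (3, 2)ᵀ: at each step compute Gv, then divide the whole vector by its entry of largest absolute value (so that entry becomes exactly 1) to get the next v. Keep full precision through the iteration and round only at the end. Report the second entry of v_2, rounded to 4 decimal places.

Gv0 = (25.00000, -4.00000); divide by 25.00000 → v1 = (1.00000, -0.16000)
Gv1 = (4.20000, -4.64000); divide by -4.64000 → v2 = (-0.90517, 1.00000)
Requested entry of v2: -116/-116 = 1.0000

1.0000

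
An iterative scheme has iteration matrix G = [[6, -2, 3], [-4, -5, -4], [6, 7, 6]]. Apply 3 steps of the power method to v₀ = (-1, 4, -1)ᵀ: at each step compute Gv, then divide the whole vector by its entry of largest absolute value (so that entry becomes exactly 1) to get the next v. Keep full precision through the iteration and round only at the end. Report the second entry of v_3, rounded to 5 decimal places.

-0.27682

Gv0 = (-17.000000, -12.000000, 16.000000); divide by -17.000000 → v1 = (1.000000, 0.705882, -0.941176)
Gv1 = (1.764706, -3.764706, 5.294118); divide by 5.294118 → v2 = (0.333333, -0.711111, 1.000000)
Gv2 = (6.422222, -1.777778, 3.022222); divide by 6.422222 → v3 = (1.000000, -0.276817, 0.470588)
Requested entry of v3: 160/-578 = -0.27682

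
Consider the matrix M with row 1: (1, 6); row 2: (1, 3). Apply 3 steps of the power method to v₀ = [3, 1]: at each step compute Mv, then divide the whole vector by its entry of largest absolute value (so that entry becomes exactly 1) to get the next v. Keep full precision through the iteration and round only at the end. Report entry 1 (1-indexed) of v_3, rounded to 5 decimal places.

Mv0 = (9.000000, 6.000000); divide by 9.000000 → v1 = (1.000000, 0.666667)
Mv1 = (5.000000, 3.000000); divide by 5.000000 → v2 = (1.000000, 0.600000)
Mv2 = (4.600000, 2.800000); divide by 4.600000 → v3 = (1.000000, 0.608696)
Requested entry of v3: 207/207 = 1.00000

1.00000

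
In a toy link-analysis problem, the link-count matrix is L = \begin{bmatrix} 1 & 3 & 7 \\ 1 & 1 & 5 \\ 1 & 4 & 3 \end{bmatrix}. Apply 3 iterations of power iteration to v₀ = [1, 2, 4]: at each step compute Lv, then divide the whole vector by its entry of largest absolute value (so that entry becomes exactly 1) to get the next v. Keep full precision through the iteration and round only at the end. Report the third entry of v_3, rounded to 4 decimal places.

Lv0 = (35.00000, 23.00000, 21.00000); divide by 35.00000 → v1 = (1.00000, 0.65714, 0.60000)
Lv1 = (7.17143, 4.65714, 5.42857); divide by 7.17143 → v2 = (1.00000, 0.64940, 0.75697)
Lv2 = (8.24701, 5.43426, 5.86853); divide by 8.24701 → v3 = (1.00000, 0.65894, 0.71159)
Requested entry of v3: 1473/2070 = 0.7116

0.7116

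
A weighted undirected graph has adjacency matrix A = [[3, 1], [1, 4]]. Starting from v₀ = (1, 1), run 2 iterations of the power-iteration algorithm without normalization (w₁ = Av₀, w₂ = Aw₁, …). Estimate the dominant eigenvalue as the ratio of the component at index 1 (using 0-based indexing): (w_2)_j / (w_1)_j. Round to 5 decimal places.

w1 = Av₀ = (3·1 + 1·1; 1·1 + 4·1) = (4, 5)
w2 = Aw1 = (3·4 + 1·5; 1·4 + 4·5) = (17, 24)
Ratio at component: 24 / 5 = 4.80000

4.80000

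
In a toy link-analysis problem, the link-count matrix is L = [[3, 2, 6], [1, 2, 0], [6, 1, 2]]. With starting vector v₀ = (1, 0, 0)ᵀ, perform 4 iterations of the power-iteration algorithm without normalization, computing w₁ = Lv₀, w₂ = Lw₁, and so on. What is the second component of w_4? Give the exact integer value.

w1 = Lv₀ = (3·1 + 2·0 + 6·0; 1·1 + 2·0 + 0·0; 6·1 + 1·0 + 2·0) = (3, 1, 6)
w2 = Lw1 = (3·3 + 2·1 + 6·6; 1·3 + 2·1 + 0·6; 6·3 + 1·1 + 2·6) = (47, 5, 31)
w3 = Lw2 = (337, 57, 349)
w4 = Lw3 = (3219, 451, 2777)
The requested component of w4 is 451.

451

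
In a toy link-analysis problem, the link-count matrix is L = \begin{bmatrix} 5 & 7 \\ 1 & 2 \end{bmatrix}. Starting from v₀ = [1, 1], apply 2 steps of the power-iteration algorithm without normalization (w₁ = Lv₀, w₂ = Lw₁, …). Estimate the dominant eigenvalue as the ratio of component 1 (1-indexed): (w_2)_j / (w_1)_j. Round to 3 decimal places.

w1 = Lv₀ = (5·1 + 7·1; 1·1 + 2·1) = (12, 3)
w2 = Lw1 = (5·12 + 7·3; 1·12 + 2·3) = (81, 18)
Ratio at component: 81 / 12 = 6.750

6.750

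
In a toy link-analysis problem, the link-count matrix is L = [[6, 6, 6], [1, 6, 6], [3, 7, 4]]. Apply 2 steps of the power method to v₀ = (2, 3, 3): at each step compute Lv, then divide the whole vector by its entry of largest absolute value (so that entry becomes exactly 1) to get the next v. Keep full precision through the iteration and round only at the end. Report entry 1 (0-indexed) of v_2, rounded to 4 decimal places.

0.6800

Lv0 = (48.00000, 38.00000, 39.00000); divide by 48.00000 → v1 = (1.00000, 0.79167, 0.81250)
Lv1 = (15.62500, 10.62500, 11.79167); divide by 15.62500 → v2 = (1.00000, 0.68000, 0.75467)
Requested entry of v2: 510/750 = 0.6800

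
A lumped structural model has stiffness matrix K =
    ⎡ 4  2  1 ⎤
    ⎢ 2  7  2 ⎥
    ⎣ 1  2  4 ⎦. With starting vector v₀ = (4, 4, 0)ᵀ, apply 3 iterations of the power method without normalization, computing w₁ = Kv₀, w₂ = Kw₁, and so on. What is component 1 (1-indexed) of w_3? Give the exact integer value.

w1 = Kv₀ = (4·4 + 2·4 + 1·0; 2·4 + 7·4 + 2·0; 1·4 + 2·4 + 4·0) = (24, 36, 12)
w2 = Kw1 = (4·24 + 2·36 + 1·12; 2·24 + 7·36 + 2·12; 1·24 + 2·36 + 4·12) = (180, 324, 144)
w3 = Kw2 = (1512, 2916, 1404)
The requested component of w3 is 1512.

1512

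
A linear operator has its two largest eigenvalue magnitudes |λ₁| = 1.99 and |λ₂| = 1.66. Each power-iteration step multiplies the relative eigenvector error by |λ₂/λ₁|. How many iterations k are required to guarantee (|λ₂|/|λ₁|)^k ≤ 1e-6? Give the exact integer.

77

|λ₂/λ₁| = 1.66/1.99 = 0.83417
Need k ≥ ln(1e-6) / ln(0.83417) = -13.8155 / -0.1813 ≈ 76.195
Smallest integer k satisfying the bound: 77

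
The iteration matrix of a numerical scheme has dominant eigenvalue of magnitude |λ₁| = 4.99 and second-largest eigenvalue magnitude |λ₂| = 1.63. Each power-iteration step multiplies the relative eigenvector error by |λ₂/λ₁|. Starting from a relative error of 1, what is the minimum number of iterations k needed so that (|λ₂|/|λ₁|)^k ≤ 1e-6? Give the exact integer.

|λ₂/λ₁| = 1.63/4.99 = 0.32665
Need k ≥ ln(1e-6) / ln(0.32665) = -13.8155 / -1.1189 ≈ 12.348
Smallest integer k satisfying the bound: 13

13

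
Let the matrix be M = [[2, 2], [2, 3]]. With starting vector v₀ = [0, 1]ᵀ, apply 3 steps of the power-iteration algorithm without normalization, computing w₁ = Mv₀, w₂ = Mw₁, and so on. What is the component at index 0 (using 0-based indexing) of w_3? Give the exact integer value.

w1 = Mv₀ = (2, 3)
w2 = Mw1 = (10, 13)
w3 = Mw2 = (46, 59)
The requested component of w3 is 46.

46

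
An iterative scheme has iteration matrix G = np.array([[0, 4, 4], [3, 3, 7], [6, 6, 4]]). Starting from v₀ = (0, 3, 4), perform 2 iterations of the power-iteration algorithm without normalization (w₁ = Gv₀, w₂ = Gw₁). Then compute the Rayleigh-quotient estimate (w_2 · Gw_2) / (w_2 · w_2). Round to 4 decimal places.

12.8201

w1 = Gv₀ = (0·0 + 4·3 + 4·4; 3·0 + 3·3 + 7·4; 6·0 + 6·3 + 4·4) = (28, 37, 34)
w2 = Gw1 = (0·28 + 4·37 + 4·34; 3·28 + 3·37 + 7·34; 6·28 + 6·37 + 4·34) = (284, 433, 526)
Gw2 = (3836, 5833, 6406)
w2·Gw2 = 284·3836 + 433·5833 + 526·6406 = 6984669; w2·w2 = 284·284 + 433·433 + 526·526 = 544821
λ ≈ 6984669/544821 = 12.8201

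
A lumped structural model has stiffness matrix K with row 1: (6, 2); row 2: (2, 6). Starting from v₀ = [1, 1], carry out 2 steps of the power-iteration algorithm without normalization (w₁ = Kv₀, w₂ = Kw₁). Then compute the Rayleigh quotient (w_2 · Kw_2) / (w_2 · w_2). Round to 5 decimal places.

w1 = Kv₀ = (6·1 + 2·1; 2·1 + 6·1) = (8, 8)
w2 = Kw1 = (6·8 + 2·8; 2·8 + 6·8) = (64, 64)
Kw2 = (512, 512)
w2·Kw2 = 64·512 + 64·512 = 65536; w2·w2 = 64·64 + 64·64 = 8192
λ ≈ 65536/8192 = 8.00000

λ ≈ 8.00000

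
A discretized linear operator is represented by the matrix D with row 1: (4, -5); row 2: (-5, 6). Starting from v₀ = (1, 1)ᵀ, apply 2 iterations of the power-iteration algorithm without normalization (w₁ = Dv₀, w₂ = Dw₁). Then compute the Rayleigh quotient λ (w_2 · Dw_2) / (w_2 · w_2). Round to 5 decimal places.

w1 = Dv₀ = (4·1 + (-5)·1; (-5)·1 + 6·1) = (-1, 1)
w2 = Dw1 = (4·(-1) + (-5)·1; (-5)·(-1) + 6·1) = (-9, 11)
Dw2 = (-91, 111)
w2·Dw2 = (-9)·(-91) + 11·111 = 2040; w2·w2 = (-9)·(-9) + 11·11 = 202
λ ≈ 2040/202 = 10.09901

10.09901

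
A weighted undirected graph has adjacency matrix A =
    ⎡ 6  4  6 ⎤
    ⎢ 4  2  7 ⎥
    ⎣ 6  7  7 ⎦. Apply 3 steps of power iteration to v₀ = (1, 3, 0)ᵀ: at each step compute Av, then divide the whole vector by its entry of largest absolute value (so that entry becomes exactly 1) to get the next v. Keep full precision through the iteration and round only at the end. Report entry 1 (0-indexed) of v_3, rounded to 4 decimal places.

Av0 = (18.00000, 10.00000, 27.00000); divide by 27.00000 → v1 = (0.66667, 0.37037, 1.00000)
Av1 = (11.48148, 10.40741, 13.59259); divide by 13.59259 → v2 = (0.84469, 0.76567, 1.00000)
Av2 = (14.13079, 11.91008, 17.42779); divide by 17.42779 → v3 = (0.81082, 0.68340, 1.00000)
Requested entry of v3: 4371/6396 = 0.6834

0.6834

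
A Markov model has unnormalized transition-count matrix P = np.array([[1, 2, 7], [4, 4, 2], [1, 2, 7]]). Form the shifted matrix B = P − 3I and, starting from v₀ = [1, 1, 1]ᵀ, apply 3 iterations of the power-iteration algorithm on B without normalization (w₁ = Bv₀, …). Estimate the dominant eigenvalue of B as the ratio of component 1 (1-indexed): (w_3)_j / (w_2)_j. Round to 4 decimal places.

B = P − 3I has rows (-2, 2, 7); (4, 1, 2); (1, 2, 4)
w1 = Bv₀ = ((-2)·1 + 2·1 + 7·1; 4·1 + 1·1 + 2·1; 1·1 + 2·1 + 4·1) = (7, 7, 7)
w2 = Bw1 = ((-2)·7 + 2·7 + 7·7; 4·7 + 1·7 + 2·7; 1·7 + 2·7 + 4·7) = (49, 49, 49)
w3 = Bw2 = (343, 343, 343)
Ratio: 343/49 = 7.0000

μ ≈ 7.0000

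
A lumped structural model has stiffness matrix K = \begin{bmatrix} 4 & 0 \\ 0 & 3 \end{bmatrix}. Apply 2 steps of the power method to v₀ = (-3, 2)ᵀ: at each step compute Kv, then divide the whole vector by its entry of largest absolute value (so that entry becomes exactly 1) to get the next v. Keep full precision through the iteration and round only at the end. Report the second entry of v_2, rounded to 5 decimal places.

Kv0 = (-12.000000, 6.000000); divide by -12.000000 → v1 = (1.000000, -0.500000)
Kv1 = (4.000000, -1.500000); divide by 4.000000 → v2 = (1.000000, -0.375000)
Requested entry of v2: 18/-48 = -0.37500

-0.37500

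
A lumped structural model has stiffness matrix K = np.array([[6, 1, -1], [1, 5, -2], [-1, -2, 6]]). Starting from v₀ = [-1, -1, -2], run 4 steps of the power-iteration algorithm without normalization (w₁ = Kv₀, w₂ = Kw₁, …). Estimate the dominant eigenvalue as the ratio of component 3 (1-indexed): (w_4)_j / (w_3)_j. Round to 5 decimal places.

λ ≈ 6.29249

w1 = Kv₀ = (-5, -2, -9)
w2 = Kw1 = (-23, 3, -45)
w3 = Kw2 = (-90, 82, -253)
w4 = Kw3 = (-205, 826, -1592)
Ratio at component: -1592 / -253 = 6.29249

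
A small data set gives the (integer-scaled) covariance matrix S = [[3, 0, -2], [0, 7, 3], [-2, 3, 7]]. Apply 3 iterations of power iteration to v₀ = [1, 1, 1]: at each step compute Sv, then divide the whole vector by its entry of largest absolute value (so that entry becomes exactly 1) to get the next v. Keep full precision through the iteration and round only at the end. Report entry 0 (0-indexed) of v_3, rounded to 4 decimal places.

-0.2275

Sv0 = (1.00000, 10.00000, 8.00000); divide by 10.00000 → v1 = (0.10000, 1.00000, 0.80000)
Sv1 = (-1.30000, 9.40000, 8.40000); divide by 9.40000 → v2 = (-0.13830, 1.00000, 0.89362)
Sv2 = (-2.20213, 9.68085, 9.53191); divide by 9.68085 → v3 = (-0.22747, 1.00000, 0.98462)
Requested entry of v3: -207/910 = -0.2275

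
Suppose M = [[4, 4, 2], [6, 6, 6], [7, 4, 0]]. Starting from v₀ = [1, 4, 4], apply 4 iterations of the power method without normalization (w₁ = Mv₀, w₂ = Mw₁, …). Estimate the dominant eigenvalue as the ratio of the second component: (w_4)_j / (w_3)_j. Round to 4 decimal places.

w1 = Mv₀ = (28, 54, 23)
w2 = Mw1 = (374, 630, 412)
w3 = Mw2 = (4840, 8496, 5138)
w4 = Mw3 = (63620, 110844, 67864)
Ratio at component: 110844 / 8496 = 13.0466

λ ≈ 13.0466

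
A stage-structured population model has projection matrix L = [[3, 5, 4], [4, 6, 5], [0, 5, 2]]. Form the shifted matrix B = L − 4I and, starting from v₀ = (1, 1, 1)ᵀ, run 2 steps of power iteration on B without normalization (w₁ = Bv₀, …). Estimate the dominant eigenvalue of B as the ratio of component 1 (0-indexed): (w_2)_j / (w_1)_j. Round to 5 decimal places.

B = L − 4I has rows (-1, 5, 4); (4, 2, 5); (0, 5, -2)
w1 = Bv₀ = ((-1)·1 + 5·1 + 4·1; 4·1 + 2·1 + 5·1; 0·1 + 5·1 + (-2)·1) = (8, 11, 3)
w2 = Bw1 = ((-1)·8 + 5·11 + 4·3; 4·8 + 2·11 + 5·3; 0·8 + 5·11 + (-2)·3) = (59, 69, 49)
Ratio: 69/11 = 6.27273

μ ≈ 6.27273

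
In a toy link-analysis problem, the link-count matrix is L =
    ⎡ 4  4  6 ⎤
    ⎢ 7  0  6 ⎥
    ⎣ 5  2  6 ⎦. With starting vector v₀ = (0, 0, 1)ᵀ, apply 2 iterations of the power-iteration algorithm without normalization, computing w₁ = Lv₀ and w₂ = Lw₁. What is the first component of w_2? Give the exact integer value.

w1 = Lv₀ = (4·0 + 4·0 + 6·1; 7·0 + 0·0 + 6·1; 5·0 + 2·0 + 6·1) = (6, 6, 6)
w2 = Lw1 = (4·6 + 4·6 + 6·6; 7·6 + 0·6 + 6·6; 5·6 + 2·6 + 6·6) = (84, 78, 78)
The requested component of w2 is 84.

84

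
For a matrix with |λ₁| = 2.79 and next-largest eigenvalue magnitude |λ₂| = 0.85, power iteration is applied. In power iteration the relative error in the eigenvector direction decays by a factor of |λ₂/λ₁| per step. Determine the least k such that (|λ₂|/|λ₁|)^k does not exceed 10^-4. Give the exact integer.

8

|λ₂/λ₁| = 0.85/2.79 = 0.30466
Need k ≥ ln(10^-4) / ln(0.30466) = -9.2103 / -1.1886 ≈ 7.749
Smallest integer k satisfying the bound: 8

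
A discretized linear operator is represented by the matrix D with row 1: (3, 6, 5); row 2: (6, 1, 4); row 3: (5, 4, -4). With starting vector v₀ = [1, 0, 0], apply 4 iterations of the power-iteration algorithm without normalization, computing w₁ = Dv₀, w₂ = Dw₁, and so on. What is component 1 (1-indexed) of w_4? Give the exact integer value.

7197

w1 = Dv₀ = (3, 6, 5)
w2 = Dw1 = (70, 44, 19)
w3 = Dw2 = (569, 540, 450)
w4 = Dw3 = (7197, 5754, 3205)
The requested component of w4 is 7197.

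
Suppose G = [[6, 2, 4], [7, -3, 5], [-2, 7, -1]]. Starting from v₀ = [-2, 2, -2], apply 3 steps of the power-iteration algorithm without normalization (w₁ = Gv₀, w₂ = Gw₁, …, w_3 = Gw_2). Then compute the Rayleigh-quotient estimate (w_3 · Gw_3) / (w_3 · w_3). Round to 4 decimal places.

-1.2755

w1 = Gv₀ = (6·(-2) + 2·2 + 4·(-2); 7·(-2) + (-3)·2 + 5·(-2); (-2)·(-2) + 7·2 + (-1)·(-2)) = (-16, -30, 20)
w2 = Gw1 = (6·(-16) + 2·(-30) + 4·20; 7·(-16) + (-3)·(-30) + 5·20; (-2)·(-16) + 7·(-30) + (-1)·20) = (-76, 78, -198)
w3 = Gw2 = (-1092, -1756, 896)
Gw3 = (-6480, 2104, -11004)
w3·Gw3 = (-1092)·(-6480) + (-1756)·2104 + 896·(-11004) = -6478048; w3·w3 = (-1092)·(-1092) + (-1756)·(-1756) + 896·896 = 5078816
λ ≈ -6478048/5078816 = -1.2755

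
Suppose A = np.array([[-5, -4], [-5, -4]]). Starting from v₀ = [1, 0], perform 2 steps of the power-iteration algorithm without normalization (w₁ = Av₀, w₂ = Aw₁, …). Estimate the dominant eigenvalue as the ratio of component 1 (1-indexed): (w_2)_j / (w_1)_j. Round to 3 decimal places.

λ ≈ -9.000

w1 = Av₀ = ((-5)·1 + (-4)·0; (-5)·1 + (-4)·0) = (-5, -5)
w2 = Aw1 = ((-5)·(-5) + (-4)·(-5); (-5)·(-5) + (-4)·(-5)) = (45, 45)
Ratio at component: 45 / -5 = -9.000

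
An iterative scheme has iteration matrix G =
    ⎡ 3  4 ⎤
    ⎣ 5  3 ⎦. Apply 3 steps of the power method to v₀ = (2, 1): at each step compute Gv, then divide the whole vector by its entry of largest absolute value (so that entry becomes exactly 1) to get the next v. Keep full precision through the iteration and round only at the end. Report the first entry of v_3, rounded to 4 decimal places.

Gv0 = (10.00000, 13.00000); divide by 13.00000 → v1 = (0.76923, 1.00000)
Gv1 = (6.30769, 6.84615); divide by 6.84615 → v2 = (0.92135, 1.00000)
Gv2 = (6.76404, 7.60674); divide by 7.60674 → v3 = (0.88922, 1.00000)
Requested entry of v3: 602/677 = 0.8892

0.8892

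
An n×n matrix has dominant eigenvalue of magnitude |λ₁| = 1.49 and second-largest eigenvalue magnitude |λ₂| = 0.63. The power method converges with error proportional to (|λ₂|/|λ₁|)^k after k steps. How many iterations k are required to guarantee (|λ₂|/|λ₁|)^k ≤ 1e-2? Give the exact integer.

|λ₂/λ₁| = 0.63/1.49 = 0.42282
Need k ≥ ln(1e-2) / ln(0.42282) = -4.6052 / -0.8608 ≈ 5.350
Smallest integer k satisfying the bound: 6

6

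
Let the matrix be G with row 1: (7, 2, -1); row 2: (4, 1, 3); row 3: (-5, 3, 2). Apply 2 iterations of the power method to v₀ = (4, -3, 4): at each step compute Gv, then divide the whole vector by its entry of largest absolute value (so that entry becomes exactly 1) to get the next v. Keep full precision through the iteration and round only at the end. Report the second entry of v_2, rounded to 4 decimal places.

Gv0 = (18.00000, 25.00000, -21.00000); divide by 25.00000 → v1 = (0.72000, 1.00000, -0.84000)
Gv1 = (7.88000, 1.36000, -2.28000); divide by 7.88000 → v2 = (1.00000, 0.17259, -0.28934)
Requested entry of v2: 34/197 = 0.1726

0.1726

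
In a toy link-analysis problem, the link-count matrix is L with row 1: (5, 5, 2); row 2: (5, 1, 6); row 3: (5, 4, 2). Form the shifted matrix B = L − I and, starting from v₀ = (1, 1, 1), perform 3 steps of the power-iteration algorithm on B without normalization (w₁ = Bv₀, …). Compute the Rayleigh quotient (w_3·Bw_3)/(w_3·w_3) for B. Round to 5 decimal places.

B = L − I has rows (4, 5, 2); (5, 0, 6); (5, 4, 1)
w1 = Bv₀ = (4·1 + 5·1 + 2·1; 5·1 + 0·1 + 6·1; 5·1 + 4·1 + 1·1) = (11, 11, 10)
w2 = Bw1 = (4·11 + 5·11 + 2·10; 5·11 + 0·11 + 6·10; 5·11 + 4·11 + 1·10) = (119, 115, 109)
w3 = Bw2 = (1269, 1249, 1164)
Bw3 = (13649, 13329, 12505)
w3·Bw3 = 48524322; w3·w3 = 4525258; μ ≈ 48524322/4525258 = 10.72300

10.72300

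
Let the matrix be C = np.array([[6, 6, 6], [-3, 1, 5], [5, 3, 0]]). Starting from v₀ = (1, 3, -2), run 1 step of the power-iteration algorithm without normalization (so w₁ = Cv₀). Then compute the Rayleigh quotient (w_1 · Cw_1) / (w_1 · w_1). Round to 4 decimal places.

w1 = Cv₀ = (6·1 + 6·3 + 6·(-2); (-3)·1 + 1·3 + 5·(-2); 5·1 + 3·3 + 0·(-2)) = (12, -10, 14)
Cw1 = (96, 24, 30)
w1·Cw1 = 12·96 + (-10)·24 + 14·30 = 1332; w1·w1 = 12·12 + (-10)·(-10) + 14·14 = 440
λ ≈ 1332/440 = 3.0273

3.0273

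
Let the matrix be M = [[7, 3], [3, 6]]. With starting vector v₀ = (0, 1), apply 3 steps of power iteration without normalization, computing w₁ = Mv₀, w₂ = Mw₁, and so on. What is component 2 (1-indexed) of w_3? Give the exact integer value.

387

w1 = Mv₀ = (7·0 + 3·1; 3·0 + 6·1) = (3, 6)
w2 = Mw1 = (7·3 + 3·6; 3·3 + 6·6) = (39, 45)
w3 = Mw2 = (408, 387)
The requested component of w3 is 387.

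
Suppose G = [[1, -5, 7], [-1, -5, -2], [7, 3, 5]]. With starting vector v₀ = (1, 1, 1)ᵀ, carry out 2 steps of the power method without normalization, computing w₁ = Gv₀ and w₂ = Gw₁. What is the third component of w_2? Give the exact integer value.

72

w1 = Gv₀ = (1·1 + (-5)·1 + 7·1; (-1)·1 + (-5)·1 + (-2)·1; 7·1 + 3·1 + 5·1) = (3, -8, 15)
w2 = Gw1 = (1·3 + (-5)·(-8) + 7·15; (-1)·3 + (-5)·(-8) + (-2)·15; 7·3 + 3·(-8) + 5·15) = (148, 7, 72)
The requested component of w2 is 72.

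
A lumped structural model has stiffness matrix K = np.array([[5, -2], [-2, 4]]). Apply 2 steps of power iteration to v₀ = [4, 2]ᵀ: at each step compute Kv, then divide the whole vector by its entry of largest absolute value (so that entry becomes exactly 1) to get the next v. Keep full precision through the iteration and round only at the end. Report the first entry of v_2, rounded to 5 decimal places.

1.00000

Kv0 = (16.000000, 0.000000); divide by 16.000000 → v1 = (1.000000, 0.000000)
Kv1 = (5.000000, -2.000000); divide by 5.000000 → v2 = (1.000000, -0.400000)
Requested entry of v2: 80/80 = 1.00000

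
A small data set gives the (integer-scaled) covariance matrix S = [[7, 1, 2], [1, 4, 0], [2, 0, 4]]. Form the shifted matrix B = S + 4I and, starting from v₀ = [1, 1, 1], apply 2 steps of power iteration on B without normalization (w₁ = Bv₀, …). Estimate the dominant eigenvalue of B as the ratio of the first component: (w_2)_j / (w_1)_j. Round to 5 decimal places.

μ ≈ 13.07143

B = S + 4I has rows (11, 1, 2); (1, 8, 0); (2, 0, 8)
w1 = Bv₀ = (14, 9, 10)
w2 = Bw1 = (183, 86, 108)
Ratio: 183/14 = 13.07143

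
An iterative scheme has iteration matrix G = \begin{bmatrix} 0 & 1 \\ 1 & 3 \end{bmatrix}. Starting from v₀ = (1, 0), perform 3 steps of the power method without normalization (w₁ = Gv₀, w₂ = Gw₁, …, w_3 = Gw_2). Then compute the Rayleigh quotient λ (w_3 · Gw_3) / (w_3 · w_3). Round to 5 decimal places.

λ ≈ 3.30275

w1 = Gv₀ = (0, 1)
w2 = Gw1 = (1, 3)
w3 = Gw2 = (3, 10)
Gw3 = (10, 33)
w3·Gw3 = 3·10 + 10·33 = 360; w3·w3 = 3·3 + 10·10 = 109
λ ≈ 360/109 = 3.30275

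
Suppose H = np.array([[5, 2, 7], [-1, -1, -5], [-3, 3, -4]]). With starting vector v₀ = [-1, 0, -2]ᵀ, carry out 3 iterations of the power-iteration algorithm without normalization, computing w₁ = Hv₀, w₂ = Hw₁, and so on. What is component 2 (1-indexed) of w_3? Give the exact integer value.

-187

w1 = Hv₀ = (5·(-1) + 2·0 + 7·(-2); (-1)·(-1) + (-1)·0 + (-5)·(-2); (-3)·(-1) + 3·0 + (-4)·(-2)) = (-19, 11, 11)
w2 = Hw1 = (5·(-19) + 2·11 + 7·11; (-1)·(-19) + (-1)·11 + (-5)·11; (-3)·(-19) + 3·11 + (-4)·11) = (4, -47, 46)
w3 = Hw2 = (248, -187, -337)
The requested component of w3 is -187.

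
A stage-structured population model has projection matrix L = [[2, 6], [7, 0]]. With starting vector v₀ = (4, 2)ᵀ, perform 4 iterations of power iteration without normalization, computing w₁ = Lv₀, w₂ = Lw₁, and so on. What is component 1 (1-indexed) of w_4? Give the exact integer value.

w1 = Lv₀ = (2·4 + 6·2; 7·4 + 0·2) = (20, 28)
w2 = Lw1 = (2·20 + 6·28; 7·20 + 0·28) = (208, 140)
w3 = Lw2 = (1256, 1456)
w4 = Lw3 = (11248, 8792)
The requested component of w4 is 11248.

11248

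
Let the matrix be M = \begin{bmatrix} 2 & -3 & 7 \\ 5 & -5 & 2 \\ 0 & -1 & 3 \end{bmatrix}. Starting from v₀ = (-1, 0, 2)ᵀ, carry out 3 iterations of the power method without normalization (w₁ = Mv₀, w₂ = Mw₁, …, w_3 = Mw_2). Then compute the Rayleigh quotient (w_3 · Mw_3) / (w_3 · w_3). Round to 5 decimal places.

w1 = Mv₀ = (12, -1, 6)
w2 = Mw1 = (69, 77, 19)
w3 = Mw2 = (40, -2, -20)
Mw3 = (-54, 170, -58)
w3·Mw3 = 40·(-54) + (-2)·170 + (-20)·(-58) = -1340; w3·w3 = 40·40 + (-2)·(-2) + (-20)·(-20) = 2004
λ ≈ -1340/2004 = -0.66866

λ ≈ -0.66866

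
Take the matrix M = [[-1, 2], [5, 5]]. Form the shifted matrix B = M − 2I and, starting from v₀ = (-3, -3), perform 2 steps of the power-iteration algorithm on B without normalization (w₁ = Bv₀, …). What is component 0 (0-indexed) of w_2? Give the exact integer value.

B = M − 2I has rows (-3, 2); (5, 3)
w1 = Bv₀ = ((-3)·(-3) + 2·(-3); 5·(-3) + 3·(-3)) = (3, -24)
w2 = Bw1 = ((-3)·3 + 2·(-24); 5·3 + 3·(-24)) = (-57, -57)
Requested component of w2: -57

-57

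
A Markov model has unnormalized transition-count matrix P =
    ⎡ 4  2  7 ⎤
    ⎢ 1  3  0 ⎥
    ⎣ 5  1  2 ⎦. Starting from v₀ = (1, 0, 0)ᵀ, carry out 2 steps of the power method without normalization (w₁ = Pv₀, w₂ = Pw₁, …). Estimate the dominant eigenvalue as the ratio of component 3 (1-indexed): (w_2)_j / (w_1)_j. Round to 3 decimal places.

6.200

w1 = Pv₀ = (4·1 + 2·0 + 7·0; 1·1 + 3·0 + 0·0; 5·1 + 1·0 + 2·0) = (4, 1, 5)
w2 = Pw1 = (4·4 + 2·1 + 7·5; 1·4 + 3·1 + 0·5; 5·4 + 1·1 + 2·5) = (53, 7, 31)
Ratio at component: 31 / 5 = 6.200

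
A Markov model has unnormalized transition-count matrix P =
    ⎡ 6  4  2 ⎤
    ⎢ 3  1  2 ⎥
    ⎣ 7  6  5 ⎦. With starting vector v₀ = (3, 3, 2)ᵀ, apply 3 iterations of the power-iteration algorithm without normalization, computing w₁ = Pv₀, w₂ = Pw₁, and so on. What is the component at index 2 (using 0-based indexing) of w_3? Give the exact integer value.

w1 = Pv₀ = (6·3 + 4·3 + 2·2; 3·3 + 1·3 + 2·2; 7·3 + 6·3 + 5·2) = (34, 16, 49)
w2 = Pw1 = (6·34 + 4·16 + 2·49; 3·34 + 1·16 + 2·49; 7·34 + 6·16 + 5·49) = (366, 216, 579)
w3 = Pw2 = (4218, 2472, 6753)
The requested component of w3 is 6753.

6753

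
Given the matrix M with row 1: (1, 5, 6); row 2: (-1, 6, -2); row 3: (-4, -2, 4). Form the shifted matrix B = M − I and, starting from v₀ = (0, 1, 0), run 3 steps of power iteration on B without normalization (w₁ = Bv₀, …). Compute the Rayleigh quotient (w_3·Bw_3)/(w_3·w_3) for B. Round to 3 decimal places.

B = M − I has rows (0, 5, 6); (-1, 5, -2); (-4, -2, 3)
w1 = Bv₀ = (0·0 + 5·1 + 6·0; (-1)·0 + 5·1 + (-2)·0; (-4)·0 + (-2)·1 + 3·0) = (5, 5, -2)
w2 = Bw1 = (0·5 + 5·5 + 6·(-2); (-1)·5 + 5·5 + (-2)·(-2); (-4)·5 + (-2)·5 + 3·(-2)) = (13, 24, -36)
w3 = Bw2 = (-96, 179, -208)
Bw3 = (-353, 1407, -598)
w3·Bw3 = 410125; w3·w3 = 84521; μ ≈ 410125/84521 = 4.852

μ ≈ 4.852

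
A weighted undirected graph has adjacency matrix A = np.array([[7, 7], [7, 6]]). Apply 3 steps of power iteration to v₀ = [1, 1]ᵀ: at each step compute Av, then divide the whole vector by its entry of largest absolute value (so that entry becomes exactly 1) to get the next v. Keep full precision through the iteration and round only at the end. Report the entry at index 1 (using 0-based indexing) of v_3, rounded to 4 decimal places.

Av0 = (14.00000, 13.00000); divide by 14.00000 → v1 = (1.00000, 0.92857)
Av1 = (13.50000, 12.57143); divide by 13.50000 → v2 = (1.00000, 0.93122)
Av2 = (13.51852, 12.58730); divide by 13.51852 → v3 = (1.00000, 0.93112)
Requested entry of v3: 2379/2555 = 0.9311

0.9311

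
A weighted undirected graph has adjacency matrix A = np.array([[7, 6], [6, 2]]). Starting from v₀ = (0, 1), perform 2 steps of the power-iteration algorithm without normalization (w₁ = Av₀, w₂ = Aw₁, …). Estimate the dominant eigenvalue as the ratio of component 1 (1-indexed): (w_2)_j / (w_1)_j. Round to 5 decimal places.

λ ≈ 9.00000

w1 = Av₀ = (7·0 + 6·1; 6·0 + 2·1) = (6, 2)
w2 = Aw1 = (7·6 + 6·2; 6·6 + 2·2) = (54, 40)
Ratio at component: 54 / 6 = 9.00000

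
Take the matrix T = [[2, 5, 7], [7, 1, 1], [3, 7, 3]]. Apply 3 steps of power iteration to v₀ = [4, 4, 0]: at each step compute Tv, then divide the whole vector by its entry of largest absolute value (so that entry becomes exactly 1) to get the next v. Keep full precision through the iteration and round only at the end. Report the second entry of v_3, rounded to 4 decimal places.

Tv0 = (28.00000, 32.00000, 40.00000); divide by 40.00000 → v1 = (0.70000, 0.80000, 1.00000)
Tv1 = (12.40000, 6.70000, 10.70000); divide by 12.40000 → v2 = (1.00000, 0.54032, 0.86290)
Tv2 = (10.74194, 8.40323, 9.37097); divide by 10.74194 → v3 = (1.00000, 0.78228, 0.87237)
Requested entry of v3: 4168/5328 = 0.7823

0.7823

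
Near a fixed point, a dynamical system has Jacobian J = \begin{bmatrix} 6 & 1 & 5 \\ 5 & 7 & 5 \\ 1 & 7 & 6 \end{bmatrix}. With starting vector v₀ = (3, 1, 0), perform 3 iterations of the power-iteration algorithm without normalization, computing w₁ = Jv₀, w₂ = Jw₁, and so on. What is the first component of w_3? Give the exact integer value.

2580

w1 = Jv₀ = (19, 22, 10)
w2 = Jw1 = (186, 299, 233)
w3 = Jw2 = (2580, 4188, 3677)
The requested component of w3 is 2580.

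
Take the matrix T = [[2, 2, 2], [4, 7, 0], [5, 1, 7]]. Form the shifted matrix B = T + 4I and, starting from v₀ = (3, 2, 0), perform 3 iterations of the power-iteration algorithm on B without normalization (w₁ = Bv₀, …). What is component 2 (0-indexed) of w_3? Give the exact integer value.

5273

B = T + 4I has rows (6, 2, 2); (4, 11, 0); (5, 1, 11)
w1 = Bv₀ = (6·3 + 2·2 + 2·0; 4·3 + 11·2 + 0·0; 5·3 + 1·2 + 11·0) = (22, 34, 17)
w2 = Bw1 = (6·22 + 2·34 + 2·17; 4·22 + 11·34 + 0·17; 5·22 + 1·34 + 11·17) = (234, 462, 331)
w3 = Bw2 = (2990, 6018, 5273)
Requested component of w3: 5273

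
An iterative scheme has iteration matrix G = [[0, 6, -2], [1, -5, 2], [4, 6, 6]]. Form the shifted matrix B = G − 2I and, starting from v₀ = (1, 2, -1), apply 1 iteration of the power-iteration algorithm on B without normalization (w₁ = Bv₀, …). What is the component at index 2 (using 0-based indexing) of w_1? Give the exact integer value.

B = G − 2I has rows (-2, 6, -2); (1, -7, 2); (4, 6, 4)
w1 = Bv₀ = (12, -15, 12)
Requested component of w1: 12

12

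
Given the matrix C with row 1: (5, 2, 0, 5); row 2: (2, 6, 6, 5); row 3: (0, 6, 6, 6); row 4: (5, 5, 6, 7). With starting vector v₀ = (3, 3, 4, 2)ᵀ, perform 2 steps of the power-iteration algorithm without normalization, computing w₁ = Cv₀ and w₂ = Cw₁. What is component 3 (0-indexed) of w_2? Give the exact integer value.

w1 = Cv₀ = (31, 58, 54, 68)
w2 = Cw1 = (611, 1074, 1080, 1245)
The requested component of w2 is 1245.

1245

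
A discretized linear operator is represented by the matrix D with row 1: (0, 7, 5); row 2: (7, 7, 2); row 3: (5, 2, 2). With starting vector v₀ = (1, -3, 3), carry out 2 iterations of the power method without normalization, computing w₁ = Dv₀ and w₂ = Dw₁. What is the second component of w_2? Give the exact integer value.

w1 = Dv₀ = (0·1 + 7·(-3) + 5·3; 7·1 + 7·(-3) + 2·3; 5·1 + 2·(-3) + 2·3) = (-6, -8, 5)
w2 = Dw1 = (0·(-6) + 7·(-8) + 5·5; 7·(-6) + 7·(-8) + 2·5; 5·(-6) + 2·(-8) + 2·5) = (-31, -88, -36)
The requested component of w2 is -88.

-88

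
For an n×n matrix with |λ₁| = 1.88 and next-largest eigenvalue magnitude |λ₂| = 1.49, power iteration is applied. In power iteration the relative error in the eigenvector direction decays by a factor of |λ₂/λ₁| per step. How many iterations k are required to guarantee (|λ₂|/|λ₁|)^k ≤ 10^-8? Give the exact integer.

|λ₂/λ₁| = 1.49/1.88 = 0.79255
Need k ≥ ln(10^-8) / ln(0.79255) = -18.4207 / -0.2325 ≈ 79.230
Smallest integer k satisfying the bound: 80

80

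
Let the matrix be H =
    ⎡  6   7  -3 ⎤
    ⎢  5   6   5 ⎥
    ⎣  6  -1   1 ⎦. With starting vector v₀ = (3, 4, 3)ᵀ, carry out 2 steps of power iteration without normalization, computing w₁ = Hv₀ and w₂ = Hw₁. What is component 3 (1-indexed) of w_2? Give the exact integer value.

w1 = Hv₀ = (6·3 + 7·4 + (-3)·3; 5·3 + 6·4 + 5·3; 6·3 + (-1)·4 + 1·3) = (37, 54, 17)
w2 = Hw1 = (6·37 + 7·54 + (-3)·17; 5·37 + 6·54 + 5·17; 6·37 + (-1)·54 + 1·17) = (549, 594, 185)
The requested component of w2 is 185.

185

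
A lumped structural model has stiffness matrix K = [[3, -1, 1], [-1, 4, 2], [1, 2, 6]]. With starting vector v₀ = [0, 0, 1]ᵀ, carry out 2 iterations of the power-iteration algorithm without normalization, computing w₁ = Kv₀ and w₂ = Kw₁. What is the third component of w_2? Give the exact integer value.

w1 = Kv₀ = (3·0 + (-1)·0 + 1·1; (-1)·0 + 4·0 + 2·1; 1·0 + 2·0 + 6·1) = (1, 2, 6)
w2 = Kw1 = (3·1 + (-1)·2 + 1·6; (-1)·1 + 4·2 + 2·6; 1·1 + 2·2 + 6·6) = (7, 19, 41)
The requested component of w2 is 41.

41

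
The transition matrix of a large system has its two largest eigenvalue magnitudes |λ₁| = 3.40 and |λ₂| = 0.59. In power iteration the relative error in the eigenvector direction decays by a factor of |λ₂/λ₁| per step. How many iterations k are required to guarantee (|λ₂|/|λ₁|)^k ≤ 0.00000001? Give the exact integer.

|λ₂/λ₁| = 0.59/3.40 = 0.17353
Need k ≥ ln(0.00000001) / ln(0.17353) = -18.4207 / -1.7514 ≈ 10.518
Smallest integer k satisfying the bound: 11

11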